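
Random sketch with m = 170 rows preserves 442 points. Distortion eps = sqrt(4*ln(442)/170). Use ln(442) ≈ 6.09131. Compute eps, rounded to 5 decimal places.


ln(442) ≈ 6.09131.
4*ln(N)/m ≈ 4*6.09131/170 ≈ 0.14332494.
eps = sqrt(0.14332494) ≈ 0.3785828 ≈ 0.37858.

0.37858


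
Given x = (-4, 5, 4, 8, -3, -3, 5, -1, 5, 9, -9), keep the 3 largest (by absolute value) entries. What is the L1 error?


Sorted |x_i| descending: [9, 9, 8, 5, 5, 5, 4, 4, 3, 3, 1]
Keep top 3: [9, 9, 8]
Tail entries: [5, 5, 5, 4, 4, 3, 3, 1]
L1 error = sum of tail = 30.

30


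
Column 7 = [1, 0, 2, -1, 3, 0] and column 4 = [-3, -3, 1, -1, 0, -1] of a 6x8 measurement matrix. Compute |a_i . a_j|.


Inner product: 1*-3 + 0*-3 + 2*1 + -1*-1 + 3*0 + 0*-1
Products: [-3, 0, 2, 1, 0, 0]
Sum = 0.
|dot| = 0.

0


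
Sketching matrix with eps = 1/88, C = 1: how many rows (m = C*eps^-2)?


1/eps = 88.
(1/eps)^2 = 7744.
m = 1*7744 = 7744.

7744


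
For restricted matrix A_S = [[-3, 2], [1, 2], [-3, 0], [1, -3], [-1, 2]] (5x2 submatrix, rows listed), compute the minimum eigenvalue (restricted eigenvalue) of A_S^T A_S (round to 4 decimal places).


A_S^T A_S = [[21, -9], [-9, 21]].
trace = 42.
det = 360.
disc = trace^2 - 4*det = 1764 - 4*360 = 324.
sqrt(324) = 18.
lam_min = (42 - 18)/2 = 12 = 12.0000.

12.0000


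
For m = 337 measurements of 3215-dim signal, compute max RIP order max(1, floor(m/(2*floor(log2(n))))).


floor(log2(3215)) = 11.
2*11 = 22.
m/(2*floor(log2(n))) = 337/22 ≈ 15.3182.
floor = 15.
k = max(1, 15) = 15.

15


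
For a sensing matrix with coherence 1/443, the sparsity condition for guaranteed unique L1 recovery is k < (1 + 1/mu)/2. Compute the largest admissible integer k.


1/mu = 443.
1 + 1/mu = 444.
(1 + 1/mu)/2 = 222 is an integer and the inequality is strict, so k_max = 222 - 1 = 221.

221


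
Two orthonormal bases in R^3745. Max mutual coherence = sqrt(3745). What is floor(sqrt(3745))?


61^2 = 3721 <= 3745 < 3844 = 62^2, so 61 <= sqrt(3745) < 62.
floor(sqrt(3745)) = 61.

61


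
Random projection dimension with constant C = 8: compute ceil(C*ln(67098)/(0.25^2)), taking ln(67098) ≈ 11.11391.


ln(67098) ≈ 11.11391.
eps^2 = 0.25^2 = 0.0625.
C*ln(N)/eps^2 ≈ 8*11.11391/0.0625 ≈ 1422.5805.
m = ceil(1422.5805) = 1423.

1423


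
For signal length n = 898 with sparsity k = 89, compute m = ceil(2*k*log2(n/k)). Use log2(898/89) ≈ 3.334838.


log2(n/k) = log2(898/89) ≈ 3.334838.
2*k*log2(n/k) ≈ 2*89*3.334838 = 593.601164.
m = ceil(593.601164) = 594.

594


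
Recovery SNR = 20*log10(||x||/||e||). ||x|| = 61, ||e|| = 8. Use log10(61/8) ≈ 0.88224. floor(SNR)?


||x||/||e|| = 61/8.
log10(61/8) ≈ 0.88224.
20*log10(||x||/||e||) ≈ 20*0.88224 = 17.6448.
floor(17.6448) = 17.

17


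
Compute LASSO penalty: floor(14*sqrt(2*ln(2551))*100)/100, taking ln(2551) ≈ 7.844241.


ln(2551) ≈ 7.844241.
2*ln(n) ≈ 15.688482.
sqrt(2*ln(n)) ≈ sqrt(15.688482) ≈ 3.960869.
lambda ≈ 14*3.960869 = 55.452166.
floor(lambda*100)/100 = 55.45.

55.45


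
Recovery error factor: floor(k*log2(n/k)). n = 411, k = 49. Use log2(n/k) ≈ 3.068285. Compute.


log2(n/k) = log2(411/49) ≈ 3.068285.
k*log2(n/k) ≈ 49*3.068285 = 150.345965.
floor(150.345965) = 150.

150


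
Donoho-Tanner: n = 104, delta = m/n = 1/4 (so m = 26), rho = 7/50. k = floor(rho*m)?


m = 1/4*104 = 26.
rho = 7/50.
rho*m = 7/50*26 = 3.64.
k = floor(3.64) = 3.

3


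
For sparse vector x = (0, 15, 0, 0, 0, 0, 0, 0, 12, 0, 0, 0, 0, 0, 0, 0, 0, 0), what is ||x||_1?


Non-zero entries: [(1, 15), (8, 12)]
Absolute values: [15, 12]
||x||_1 = sum = 27.

27


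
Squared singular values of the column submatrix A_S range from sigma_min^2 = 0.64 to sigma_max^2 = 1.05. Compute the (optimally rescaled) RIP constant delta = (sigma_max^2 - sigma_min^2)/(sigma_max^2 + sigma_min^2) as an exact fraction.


lambda_max - lambda_min = 1.05 - 0.64 = 0.41.
lambda_max + lambda_min = 1.05 + 0.64 = 1.69.
delta = 0.41/1.69 = 41/169.

41/169


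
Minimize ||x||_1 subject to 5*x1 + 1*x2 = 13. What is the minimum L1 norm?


Axis intercepts:
  x1 = 13/5, x2 = 0: L1 = 13/5
  x1 = 0, x2 = 13: L1 = 13
x* = (13/5, 0)
||x*||_1 = 13/5.

13/5


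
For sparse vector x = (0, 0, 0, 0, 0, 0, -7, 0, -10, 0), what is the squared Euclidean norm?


Non-zero entries: [(6, -7), (8, -10)]
Squares: [49, 100]
||x||_2^2 = sum = 149.

149


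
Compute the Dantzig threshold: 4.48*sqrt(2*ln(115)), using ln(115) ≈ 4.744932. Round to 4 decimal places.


ln(115) ≈ 4.744932.
2*ln(n) ≈ 9.489864.
sqrt(2*ln(n)) ≈ sqrt(9.489864) ≈ 3.080562.
threshold ≈ 4.48*3.080562 = 13.80091776 ≈ 13.8009.

13.8009


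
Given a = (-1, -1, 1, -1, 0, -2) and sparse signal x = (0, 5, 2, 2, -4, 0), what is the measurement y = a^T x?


Non-zero terms: ['-1*5', '1*2', '-1*2', '0*-4']
Products: [-5, 2, -2, 0]
y = sum = -5.

-5


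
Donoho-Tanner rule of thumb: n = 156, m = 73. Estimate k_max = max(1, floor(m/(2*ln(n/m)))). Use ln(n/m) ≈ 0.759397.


n/m = 156/73.
ln(n/m) ≈ 0.759397.
2*ln(n/m) ≈ 1.518794.
m/(2*ln(n/m)) ≈ 73/1.518794 ≈ 48.0645.
floor = 48.
k_max = max(1, 48) = 48.

48


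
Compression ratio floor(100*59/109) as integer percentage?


100*m/n = 100*59/109 ≈ 54.1284.
floor = 54.

54


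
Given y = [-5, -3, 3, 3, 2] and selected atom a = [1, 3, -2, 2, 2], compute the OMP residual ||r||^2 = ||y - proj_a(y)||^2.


a^T a = 22.
a^T y = -10.
coeff = -10/22 = -5/11.
||r||^2 = 566/11.

566/11


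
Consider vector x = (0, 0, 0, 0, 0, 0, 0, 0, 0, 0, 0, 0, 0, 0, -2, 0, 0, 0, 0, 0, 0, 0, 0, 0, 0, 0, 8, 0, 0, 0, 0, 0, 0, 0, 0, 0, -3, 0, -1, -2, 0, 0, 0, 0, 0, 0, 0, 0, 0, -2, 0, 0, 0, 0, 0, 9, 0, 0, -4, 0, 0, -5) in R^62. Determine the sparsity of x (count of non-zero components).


Non-zero positions: [14, 26, 36, 38, 39, 49, 55, 58, 61].
Sparsity = 9.

9


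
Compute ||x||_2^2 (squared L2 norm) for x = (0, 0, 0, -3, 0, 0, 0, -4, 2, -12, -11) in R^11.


Non-zero entries: [(3, -3), (7, -4), (8, 2), (9, -12), (10, -11)]
Squares: [9, 16, 4, 144, 121]
||x||_2^2 = sum = 294.

294


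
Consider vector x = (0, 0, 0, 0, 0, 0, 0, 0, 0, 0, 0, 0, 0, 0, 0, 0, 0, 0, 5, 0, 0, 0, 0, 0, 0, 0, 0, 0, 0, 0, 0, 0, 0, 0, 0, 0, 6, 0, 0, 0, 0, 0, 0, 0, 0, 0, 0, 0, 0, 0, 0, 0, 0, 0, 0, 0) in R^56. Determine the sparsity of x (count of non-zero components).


Non-zero positions: [18, 36].
Sparsity = 2.

2


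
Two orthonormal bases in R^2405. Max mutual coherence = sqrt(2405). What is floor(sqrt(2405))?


49^2 = 2401 <= 2405 < 2500 = 50^2, so 49 <= sqrt(2405) < 50.
floor(sqrt(2405)) = 49.

49


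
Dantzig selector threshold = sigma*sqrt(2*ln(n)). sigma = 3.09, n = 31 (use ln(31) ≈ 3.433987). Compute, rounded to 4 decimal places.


ln(31) ≈ 3.433987.
2*ln(n) ≈ 6.867974.
sqrt(2*ln(n)) ≈ sqrt(6.867974) ≈ 2.620682.
threshold ≈ 3.09*2.620682 = 8.09790738 ≈ 8.0979.

8.0979


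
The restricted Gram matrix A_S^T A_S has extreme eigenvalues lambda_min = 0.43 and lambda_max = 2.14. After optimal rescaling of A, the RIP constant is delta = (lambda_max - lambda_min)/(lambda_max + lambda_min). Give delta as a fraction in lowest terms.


lambda_max - lambda_min = 2.14 - 0.43 = 1.71.
lambda_max + lambda_min = 2.14 + 0.43 = 2.57.
delta = 1.71/2.57 = 171/257.

171/257


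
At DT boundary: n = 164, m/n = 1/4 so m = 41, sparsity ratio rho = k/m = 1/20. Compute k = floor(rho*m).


m = 1/4*164 = 41.
rho = 1/20.
rho*m = 1/20*41 = 2.05.
k = floor(2.05) = 2.

2


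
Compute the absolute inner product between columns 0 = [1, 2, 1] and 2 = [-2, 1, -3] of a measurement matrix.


Inner product: 1*-2 + 2*1 + 1*-3
Products: [-2, 2, -3]
Sum = -3.
|dot| = 3.

3


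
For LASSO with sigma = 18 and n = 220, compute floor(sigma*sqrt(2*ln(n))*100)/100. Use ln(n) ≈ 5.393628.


ln(220) ≈ 5.393628.
2*ln(n) ≈ 10.787256.
sqrt(2*ln(n)) ≈ sqrt(10.787256) ≈ 3.284396.
lambda ≈ 18*3.284396 = 59.119128.
floor(lambda*100)/100 = 59.11.

59.11


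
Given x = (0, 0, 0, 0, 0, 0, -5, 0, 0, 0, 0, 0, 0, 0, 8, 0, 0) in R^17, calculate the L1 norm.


Non-zero entries: [(6, -5), (14, 8)]
Absolute values: [5, 8]
||x||_1 = sum = 13.

13


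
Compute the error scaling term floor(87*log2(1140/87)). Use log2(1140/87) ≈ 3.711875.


log2(n/k) = log2(1140/87) ≈ 3.711875.
k*log2(n/k) ≈ 87*3.711875 = 322.933125.
floor(322.933125) = 322.

322


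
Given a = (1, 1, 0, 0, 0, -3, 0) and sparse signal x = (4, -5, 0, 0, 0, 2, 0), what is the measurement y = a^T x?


Non-zero terms: ['1*4', '1*-5', '-3*2']
Products: [4, -5, -6]
y = sum = -7.

-7


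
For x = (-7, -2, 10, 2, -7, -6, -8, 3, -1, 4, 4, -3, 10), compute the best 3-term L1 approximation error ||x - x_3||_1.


Sorted |x_i| descending: [10, 10, 8, 7, 7, 6, 4, 4, 3, 3, 2, 2, 1]
Keep top 3: [10, 10, 8]
Tail entries: [7, 7, 6, 4, 4, 3, 3, 2, 2, 1]
L1 error = sum of tail = 39.

39


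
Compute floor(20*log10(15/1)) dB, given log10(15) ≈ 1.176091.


||x||/||e|| = 15/1 = 15.
log10(15) ≈ 1.176091.
20*log10(||x||/||e||) ≈ 20*1.176091 = 23.52182.
floor(23.52182) = 23.

23


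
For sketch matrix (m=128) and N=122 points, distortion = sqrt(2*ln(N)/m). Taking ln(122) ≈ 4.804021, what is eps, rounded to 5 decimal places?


ln(122) ≈ 4.804021.
2*ln(N)/m ≈ 2*4.804021/128 ≈ 0.07506283.
eps = sqrt(0.07506283) ≈ 0.273976 ≈ 0.27398.

0.27398


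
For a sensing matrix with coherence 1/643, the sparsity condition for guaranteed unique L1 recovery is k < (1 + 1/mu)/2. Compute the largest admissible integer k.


1/mu = 643.
1 + 1/mu = 644.
(1 + 1/mu)/2 = 322 is an integer and the inequality is strict, so k_max = 322 - 1 = 321.

321


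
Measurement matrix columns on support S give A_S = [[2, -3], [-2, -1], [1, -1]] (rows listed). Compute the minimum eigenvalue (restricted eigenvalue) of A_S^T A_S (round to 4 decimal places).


A_S^T A_S = [[9, -5], [-5, 11]].
trace = 20.
det = 74.
disc = trace^2 - 4*det = 400 - 4*74 = 104.
sqrt(104) ≈ 10.198039.
lam_min = (20 - sqrt(104))/2 ≈ (20 - 10.198039)/2 = 4.9009805 ≈ 4.9010.

4.9010


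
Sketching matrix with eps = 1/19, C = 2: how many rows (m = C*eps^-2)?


1/eps = 19.
(1/eps)^2 = 361.
m = 2*361 = 722.

722


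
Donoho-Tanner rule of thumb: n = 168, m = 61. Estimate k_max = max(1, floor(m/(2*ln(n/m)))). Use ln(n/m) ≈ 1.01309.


n/m = 168/61.
ln(n/m) ≈ 1.01309.
2*ln(n/m) ≈ 2.02618.
m/(2*ln(n/m)) ≈ 61/2.02618 ≈ 30.1059.
floor = 30.
k_max = max(1, 30) = 30.

30


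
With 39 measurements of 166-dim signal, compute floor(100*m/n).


100*m/n = 100*39/166 ≈ 23.494.
floor = 23.

23


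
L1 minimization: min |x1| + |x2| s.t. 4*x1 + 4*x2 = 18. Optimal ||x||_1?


Axis intercepts:
  x1 = 9/2, x2 = 0: L1 = 9/2
  x1 = 0, x2 = 9/2: L1 = 9/2
x* = (9/2, 0)
||x*||_1 = 9/2.

9/2


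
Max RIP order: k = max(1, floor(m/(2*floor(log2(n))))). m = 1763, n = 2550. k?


floor(log2(2550)) = 11.
2*11 = 22.
m/(2*floor(log2(n))) = 1763/22 ≈ 80.1364.
floor = 80.
k = max(1, 80) = 80.

80


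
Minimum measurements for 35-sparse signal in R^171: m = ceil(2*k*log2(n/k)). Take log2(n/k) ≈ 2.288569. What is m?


log2(n/k) = log2(171/35) ≈ 2.288569.
2*k*log2(n/k) ≈ 2*35*2.288569 = 160.19983.
m = ceil(160.19983) = 161.

161


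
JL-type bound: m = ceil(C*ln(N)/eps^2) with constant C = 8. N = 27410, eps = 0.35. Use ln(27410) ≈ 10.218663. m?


ln(27410) ≈ 10.218663.
eps^2 = 0.35^2 = 0.1225.
C*ln(N)/eps^2 ≈ 8*10.218663/0.1225 ≈ 667.3413.
m = ceil(667.3413) = 668.

668


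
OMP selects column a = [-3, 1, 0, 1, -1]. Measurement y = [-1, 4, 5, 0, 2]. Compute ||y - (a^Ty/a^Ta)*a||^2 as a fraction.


a^T a = 12.
a^T y = 5.
coeff = 5/12 = 5/12.
||r||^2 = 527/12.

527/12


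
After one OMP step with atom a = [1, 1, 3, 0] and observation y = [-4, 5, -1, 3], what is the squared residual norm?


a^T a = 11.
a^T y = -2.
coeff = -2/11 = -2/11.
||r||^2 = 557/11.

557/11


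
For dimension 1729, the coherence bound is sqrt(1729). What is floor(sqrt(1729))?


41^2 = 1681 <= 1729 < 1764 = 42^2, so 41 <= sqrt(1729) < 42.
floor(sqrt(1729)) = 41.

41


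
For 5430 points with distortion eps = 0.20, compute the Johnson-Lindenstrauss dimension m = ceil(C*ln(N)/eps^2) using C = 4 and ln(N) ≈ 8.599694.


ln(5430) ≈ 8.599694.
eps^2 = 0.20^2 = 0.04.
C*ln(N)/eps^2 ≈ 4*8.599694/0.04 ≈ 859.9694.
m = ceil(859.9694) = 860.

860


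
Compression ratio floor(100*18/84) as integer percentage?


100*m/n = 100*18/84 ≈ 21.4286.
floor = 21.

21


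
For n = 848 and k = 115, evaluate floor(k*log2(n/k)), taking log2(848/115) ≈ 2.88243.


log2(n/k) = log2(848/115) ≈ 2.88243.
k*log2(n/k) ≈ 115*2.88243 = 331.47945.
floor(331.47945) = 331.

331


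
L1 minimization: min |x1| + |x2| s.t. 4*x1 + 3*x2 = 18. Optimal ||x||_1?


Axis intercepts:
  x1 = 9/2, x2 = 0: L1 = 9/2
  x1 = 0, x2 = 6: L1 = 6
x* = (9/2, 0)
||x*||_1 = 9/2.

9/2


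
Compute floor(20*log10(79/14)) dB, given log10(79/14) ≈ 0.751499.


||x||/||e|| = 79/14.
log10(79/14) ≈ 0.751499.
20*log10(||x||/||e||) ≈ 20*0.751499 = 15.02998.
floor(15.02998) = 15.

15


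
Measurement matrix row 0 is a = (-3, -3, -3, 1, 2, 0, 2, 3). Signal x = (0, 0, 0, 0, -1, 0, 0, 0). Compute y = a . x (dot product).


Non-zero terms: ['2*-1']
Products: [-2]
y = sum = -2.

-2


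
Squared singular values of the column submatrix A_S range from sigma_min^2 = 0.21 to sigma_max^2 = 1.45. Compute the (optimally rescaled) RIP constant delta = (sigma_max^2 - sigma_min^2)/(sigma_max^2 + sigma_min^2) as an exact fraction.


lambda_max - lambda_min = 1.45 - 0.21 = 1.24.
lambda_max + lambda_min = 1.45 + 0.21 = 1.66.
delta = 1.24/1.66 = 124/166 = 62/83.

62/83


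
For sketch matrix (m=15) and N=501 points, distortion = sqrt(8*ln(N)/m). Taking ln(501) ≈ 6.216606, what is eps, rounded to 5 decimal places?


ln(501) ≈ 6.216606.
8*ln(N)/m ≈ 8*6.216606/15 ≈ 3.3155232.
eps = sqrt(3.3155232) ≈ 1.8208578 ≈ 1.82086.

1.82086


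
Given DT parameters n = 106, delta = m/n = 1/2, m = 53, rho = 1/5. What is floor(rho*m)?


m = 1/2*106 = 53.
rho = 1/5.
rho*m = 1/5*53 = 10.6.
k = floor(10.6) = 10.

10


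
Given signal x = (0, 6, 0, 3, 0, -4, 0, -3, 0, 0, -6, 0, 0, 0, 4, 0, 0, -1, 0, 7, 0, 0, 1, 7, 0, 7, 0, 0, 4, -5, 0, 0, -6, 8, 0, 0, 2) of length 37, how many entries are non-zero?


Non-zero positions: [1, 3, 5, 7, 10, 14, 17, 19, 22, 23, 25, 28, 29, 32, 33, 36].
Sparsity = 16.

16


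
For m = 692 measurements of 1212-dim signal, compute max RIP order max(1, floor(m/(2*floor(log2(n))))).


floor(log2(1212)) = 10.
2*10 = 20.
m/(2*floor(log2(n))) = 692/20 ≈ 34.6.
floor = 34.
k = max(1, 34) = 34.

34


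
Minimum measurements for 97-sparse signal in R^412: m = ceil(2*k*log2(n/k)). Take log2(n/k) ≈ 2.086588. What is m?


log2(n/k) = log2(412/97) ≈ 2.086588.
2*k*log2(n/k) ≈ 2*97*2.086588 = 404.798072.
m = ceil(404.798072) = 405.

405


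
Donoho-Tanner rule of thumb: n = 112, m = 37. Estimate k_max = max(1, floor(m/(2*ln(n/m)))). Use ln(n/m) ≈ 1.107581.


n/m = 112/37.
ln(n/m) ≈ 1.107581.
2*ln(n/m) ≈ 2.215162.
m/(2*ln(n/m)) ≈ 37/2.215162 ≈ 16.7031.
floor = 16.
k_max = max(1, 16) = 16.

16


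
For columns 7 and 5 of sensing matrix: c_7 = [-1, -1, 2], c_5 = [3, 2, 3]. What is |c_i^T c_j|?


Inner product: -1*3 + -1*2 + 2*3
Products: [-3, -2, 6]
Sum = 1.
|dot| = 1.

1


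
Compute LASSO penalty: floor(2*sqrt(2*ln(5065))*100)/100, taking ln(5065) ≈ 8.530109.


ln(5065) ≈ 8.530109.
2*ln(n) ≈ 17.060218.
sqrt(2*ln(n)) ≈ sqrt(17.060218) ≈ 4.130402.
lambda ≈ 2*4.130402 = 8.260804.
floor(lambda*100)/100 = 8.26.

8.26


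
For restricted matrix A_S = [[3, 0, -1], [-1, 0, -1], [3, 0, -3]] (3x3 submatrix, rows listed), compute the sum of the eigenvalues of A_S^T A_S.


Sum of eigenvalues of A_S^T A_S = trace(A_S^T A_S) = sum of squared column norms of A_S.
A_S^T A_S diagonal: [19, 0, 11].
trace = 19 + 0 + 11 = 30.

30


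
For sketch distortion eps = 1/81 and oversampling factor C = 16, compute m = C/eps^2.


1/eps = 81.
(1/eps)^2 = 6561.
m = 16*6561 = 104976.

104976


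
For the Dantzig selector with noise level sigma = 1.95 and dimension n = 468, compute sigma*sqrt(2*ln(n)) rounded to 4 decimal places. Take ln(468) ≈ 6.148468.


ln(468) ≈ 6.148468.
2*ln(n) ≈ 12.296936.
sqrt(2*ln(n)) ≈ sqrt(12.296936) ≈ 3.506699.
threshold ≈ 1.95*3.506699 = 6.83806305 ≈ 6.8381.

6.8381


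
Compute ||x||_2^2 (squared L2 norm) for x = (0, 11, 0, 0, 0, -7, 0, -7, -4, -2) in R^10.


Non-zero entries: [(1, 11), (5, -7), (7, -7), (8, -4), (9, -2)]
Squares: [121, 49, 49, 16, 4]
||x||_2^2 = sum = 239.

239


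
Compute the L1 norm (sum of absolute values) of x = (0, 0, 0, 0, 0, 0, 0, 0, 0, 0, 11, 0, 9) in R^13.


Non-zero entries: [(10, 11), (12, 9)]
Absolute values: [11, 9]
||x||_1 = sum = 20.

20


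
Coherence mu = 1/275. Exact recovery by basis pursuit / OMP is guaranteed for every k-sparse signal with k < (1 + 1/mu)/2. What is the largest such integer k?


1/mu = 275.
1 + 1/mu = 276.
(1 + 1/mu)/2 = 138 is an integer and the inequality is strict, so k_max = 138 - 1 = 137.

137


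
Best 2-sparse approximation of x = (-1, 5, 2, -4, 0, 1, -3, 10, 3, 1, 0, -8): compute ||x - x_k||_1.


Sorted |x_i| descending: [10, 8, 5, 4, 3, 3, 2, 1, 1, 1, 0, 0]
Keep top 2: [10, 8]
Tail entries: [5, 4, 3, 3, 2, 1, 1, 1, 0, 0]
L1 error = sum of tail = 20.

20


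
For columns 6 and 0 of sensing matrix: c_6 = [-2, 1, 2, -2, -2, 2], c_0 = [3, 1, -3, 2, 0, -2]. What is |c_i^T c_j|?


Inner product: -2*3 + 1*1 + 2*-3 + -2*2 + -2*0 + 2*-2
Products: [-6, 1, -6, -4, 0, -4]
Sum = -19.
|dot| = 19.

19


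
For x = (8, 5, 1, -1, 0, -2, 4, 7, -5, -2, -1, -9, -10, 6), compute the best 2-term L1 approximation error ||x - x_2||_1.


Sorted |x_i| descending: [10, 9, 8, 7, 6, 5, 5, 4, 2, 2, 1, 1, 1, 0]
Keep top 2: [10, 9]
Tail entries: [8, 7, 6, 5, 5, 4, 2, 2, 1, 1, 1, 0]
L1 error = sum of tail = 42.

42


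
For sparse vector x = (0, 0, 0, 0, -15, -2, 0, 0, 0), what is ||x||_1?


Non-zero entries: [(4, -15), (5, -2)]
Absolute values: [15, 2]
||x||_1 = sum = 17.

17


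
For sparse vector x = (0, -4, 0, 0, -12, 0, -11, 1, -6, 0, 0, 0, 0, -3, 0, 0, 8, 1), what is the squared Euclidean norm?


Non-zero entries: [(1, -4), (4, -12), (6, -11), (7, 1), (8, -6), (13, -3), (16, 8), (17, 1)]
Squares: [16, 144, 121, 1, 36, 9, 64, 1]
||x||_2^2 = sum = 392.

392


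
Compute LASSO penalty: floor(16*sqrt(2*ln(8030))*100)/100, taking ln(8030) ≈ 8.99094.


ln(8030) ≈ 8.99094.
2*ln(n) ≈ 17.98188.
sqrt(2*ln(n)) ≈ sqrt(17.98188) ≈ 4.240505.
lambda ≈ 16*4.240505 = 67.84808.
floor(lambda*100)/100 = 67.84.

67.84


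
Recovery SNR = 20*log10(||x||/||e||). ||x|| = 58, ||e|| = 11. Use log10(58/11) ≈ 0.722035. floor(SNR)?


||x||/||e|| = 58/11.
log10(58/11) ≈ 0.722035.
20*log10(||x||/||e||) ≈ 20*0.722035 = 14.4407.
floor(14.4407) = 14.

14


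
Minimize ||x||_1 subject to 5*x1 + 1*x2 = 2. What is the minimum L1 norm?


Axis intercepts:
  x1 = 2/5, x2 = 0: L1 = 2/5
  x1 = 0, x2 = 2: L1 = 2
x* = (2/5, 0)
||x*||_1 = 2/5.

2/5


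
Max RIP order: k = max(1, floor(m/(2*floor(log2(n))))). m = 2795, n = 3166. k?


floor(log2(3166)) = 11.
2*11 = 22.
m/(2*floor(log2(n))) = 2795/22 ≈ 127.0455.
floor = 127.
k = max(1, 127) = 127.

127


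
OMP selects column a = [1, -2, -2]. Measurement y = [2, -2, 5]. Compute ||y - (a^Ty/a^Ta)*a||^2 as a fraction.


a^T a = 9.
a^T y = -4.
coeff = -4/9 = -4/9.
||r||^2 = 281/9.

281/9


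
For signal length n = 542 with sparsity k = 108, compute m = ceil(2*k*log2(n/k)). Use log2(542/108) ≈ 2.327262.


log2(n/k) = log2(542/108) ≈ 2.327262.
2*k*log2(n/k) ≈ 2*108*2.327262 = 502.688592.
m = ceil(502.688592) = 503.

503


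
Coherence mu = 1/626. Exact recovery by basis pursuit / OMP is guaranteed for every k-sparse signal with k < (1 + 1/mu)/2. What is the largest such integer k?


1/mu = 626.
1 + 1/mu = 627.
(1 + 1/mu)/2 = 313.5 is not an integer, so k_max = floor(313.5) = 313.

313


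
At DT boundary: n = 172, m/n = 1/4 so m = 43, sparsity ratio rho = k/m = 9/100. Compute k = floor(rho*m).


m = 1/4*172 = 43.
rho = 9/100.
rho*m = 9/100*43 = 3.87.
k = floor(3.87) = 3.

3


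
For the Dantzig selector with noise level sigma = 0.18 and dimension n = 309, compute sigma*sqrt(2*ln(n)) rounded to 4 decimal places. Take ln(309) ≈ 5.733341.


ln(309) ≈ 5.733341.
2*ln(n) ≈ 11.466682.
sqrt(2*ln(n)) ≈ sqrt(11.466682) ≈ 3.386249.
threshold ≈ 0.18*3.386249 = 0.60952482 ≈ 0.6095.

0.6095


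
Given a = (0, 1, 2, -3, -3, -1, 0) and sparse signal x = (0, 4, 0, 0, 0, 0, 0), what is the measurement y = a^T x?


Non-zero terms: ['1*4']
Products: [4]
y = sum = 4.

4


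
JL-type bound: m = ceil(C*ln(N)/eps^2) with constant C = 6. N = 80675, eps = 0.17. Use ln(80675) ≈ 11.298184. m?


ln(80675) ≈ 11.298184.
eps^2 = 0.17^2 = 0.0289.
C*ln(N)/eps^2 ≈ 6*11.298184/0.0289 ≈ 2345.6437.
m = ceil(2345.6437) = 2346.

2346


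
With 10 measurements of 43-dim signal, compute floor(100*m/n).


100*m/n = 100*10/43 ≈ 23.2558.
floor = 23.

23


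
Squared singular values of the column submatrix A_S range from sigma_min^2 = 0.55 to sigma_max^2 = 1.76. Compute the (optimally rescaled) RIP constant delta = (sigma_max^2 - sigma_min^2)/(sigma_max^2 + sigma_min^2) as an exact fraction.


lambda_max - lambda_min = 1.76 - 0.55 = 1.21.
lambda_max + lambda_min = 1.76 + 0.55 = 2.31.
delta = 1.21/2.31 = 121/231 = 11/21.

11/21


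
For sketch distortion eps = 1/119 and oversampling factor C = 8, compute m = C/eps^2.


1/eps = 119.
(1/eps)^2 = 14161.
m = 8*14161 = 113288.

113288


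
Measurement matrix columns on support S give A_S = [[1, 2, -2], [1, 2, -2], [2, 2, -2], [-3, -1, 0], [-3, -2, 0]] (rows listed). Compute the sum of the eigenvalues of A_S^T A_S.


Sum of eigenvalues of A_S^T A_S = trace(A_S^T A_S) = sum of squared column norms of A_S.
A_S^T A_S diagonal: [24, 17, 12].
trace = 24 + 17 + 12 = 53.

53


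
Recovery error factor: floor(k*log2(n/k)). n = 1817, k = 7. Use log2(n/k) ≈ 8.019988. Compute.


log2(n/k) = log2(1817/7) ≈ 8.019988.
k*log2(n/k) ≈ 7*8.019988 = 56.139916.
floor(56.139916) = 56.

56


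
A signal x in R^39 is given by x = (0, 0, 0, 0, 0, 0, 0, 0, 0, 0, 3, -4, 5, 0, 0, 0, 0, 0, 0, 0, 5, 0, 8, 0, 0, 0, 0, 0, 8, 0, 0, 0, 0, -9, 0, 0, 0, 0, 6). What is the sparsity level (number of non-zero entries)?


Non-zero positions: [10, 11, 12, 20, 22, 28, 33, 38].
Sparsity = 8.

8


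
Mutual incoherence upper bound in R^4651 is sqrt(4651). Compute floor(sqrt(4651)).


68^2 = 4624 <= 4651 < 4761 = 69^2, so 68 <= sqrt(4651) < 69.
floor(sqrt(4651)) = 68.

68


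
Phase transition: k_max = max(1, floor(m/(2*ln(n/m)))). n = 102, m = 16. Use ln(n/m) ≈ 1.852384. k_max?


n/m = 102/16 = 51/8.
ln(n/m) ≈ 1.852384.
2*ln(n/m) ≈ 3.704768.
m/(2*ln(n/m)) ≈ 16/3.704768 ≈ 4.3188.
floor = 4.
k_max = max(1, 4) = 4.

4


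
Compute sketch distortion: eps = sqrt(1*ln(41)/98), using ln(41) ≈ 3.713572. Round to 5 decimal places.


ln(41) ≈ 3.713572.
1*ln(N)/m ≈ 1*3.713572/98 ≈ 0.03789359.
eps = sqrt(0.03789359) ≈ 0.1946628 ≈ 0.19466.

0.19466


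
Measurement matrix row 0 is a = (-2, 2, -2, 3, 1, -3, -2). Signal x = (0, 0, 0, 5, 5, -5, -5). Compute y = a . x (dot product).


Non-zero terms: ['3*5', '1*5', '-3*-5', '-2*-5']
Products: [15, 5, 15, 10]
y = sum = 45.

45


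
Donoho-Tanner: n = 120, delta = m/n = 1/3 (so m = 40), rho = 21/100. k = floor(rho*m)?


m = 1/3*120 = 40.
rho = 21/100.
rho*m = 21/100*40 = 8.4.
k = floor(8.4) = 8.

8


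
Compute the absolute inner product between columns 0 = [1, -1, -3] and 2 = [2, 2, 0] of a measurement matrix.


Inner product: 1*2 + -1*2 + -3*0
Products: [2, -2, 0]
Sum = 0.
|dot| = 0.

0


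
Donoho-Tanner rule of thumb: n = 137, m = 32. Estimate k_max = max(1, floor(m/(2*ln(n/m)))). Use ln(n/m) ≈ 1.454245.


n/m = 137/32.
ln(n/m) ≈ 1.454245.
2*ln(n/m) ≈ 2.90849.
m/(2*ln(n/m)) ≈ 32/2.90849 ≈ 11.0023.
floor = 11.
k_max = max(1, 11) = 11.

11


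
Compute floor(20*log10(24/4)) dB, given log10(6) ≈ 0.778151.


||x||/||e|| = 24/4 = 6.
log10(6) ≈ 0.778151.
20*log10(||x||/||e||) ≈ 20*0.778151 = 15.56302.
floor(15.56302) = 15.

15


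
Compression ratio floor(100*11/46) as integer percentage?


100*m/n = 100*11/46 ≈ 23.913.
floor = 23.

23


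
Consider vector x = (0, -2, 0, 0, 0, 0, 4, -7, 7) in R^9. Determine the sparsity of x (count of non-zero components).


Non-zero positions: [1, 6, 7, 8].
Sparsity = 4.

4


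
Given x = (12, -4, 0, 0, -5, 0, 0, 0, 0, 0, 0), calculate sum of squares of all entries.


Non-zero entries: [(0, 12), (1, -4), (4, -5)]
Squares: [144, 16, 25]
||x||_2^2 = sum = 185.

185


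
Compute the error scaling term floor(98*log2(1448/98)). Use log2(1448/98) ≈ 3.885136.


log2(n/k) = log2(1448/98) ≈ 3.885136.
k*log2(n/k) ≈ 98*3.885136 = 380.743328.
floor(380.743328) = 380.

380


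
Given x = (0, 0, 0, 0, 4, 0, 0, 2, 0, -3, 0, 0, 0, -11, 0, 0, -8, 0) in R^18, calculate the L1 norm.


Non-zero entries: [(4, 4), (7, 2), (9, -3), (13, -11), (16, -8)]
Absolute values: [4, 2, 3, 11, 8]
||x||_1 = sum = 28.

28


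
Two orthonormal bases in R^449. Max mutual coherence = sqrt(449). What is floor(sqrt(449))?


21^2 = 441 <= 449 < 484 = 22^2, so 21 <= sqrt(449) < 22.
floor(sqrt(449)) = 21.

21


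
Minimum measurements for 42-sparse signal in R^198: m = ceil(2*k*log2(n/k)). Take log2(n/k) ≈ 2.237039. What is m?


log2(n/k) = log2(198/42) ≈ 2.237039.
2*k*log2(n/k) ≈ 2*42*2.237039 = 187.911276.
m = ceil(187.911276) = 188.

188


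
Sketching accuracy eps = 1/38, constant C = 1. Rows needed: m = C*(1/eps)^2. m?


1/eps = 38.
(1/eps)^2 = 1444.
m = 1*1444 = 1444.

1444


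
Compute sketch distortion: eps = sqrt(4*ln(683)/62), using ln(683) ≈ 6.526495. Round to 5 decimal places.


ln(683) ≈ 6.526495.
4*ln(N)/m ≈ 4*6.526495/62 ≈ 0.42106419.
eps = sqrt(0.42106419) ≈ 0.6488946 ≈ 0.64889.

0.64889


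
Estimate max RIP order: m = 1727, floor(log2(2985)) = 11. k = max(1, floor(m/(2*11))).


floor(log2(2985)) = 11.
2*11 = 22.
m/(2*floor(log2(n))) = 1727/22 ≈ 78.5.
floor = 78.
k = max(1, 78) = 78.

78


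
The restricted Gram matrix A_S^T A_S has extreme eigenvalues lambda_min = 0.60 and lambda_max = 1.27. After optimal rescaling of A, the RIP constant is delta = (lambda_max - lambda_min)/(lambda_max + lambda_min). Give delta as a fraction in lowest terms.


lambda_max - lambda_min = 1.27 - 0.60 = 0.67.
lambda_max + lambda_min = 1.27 + 0.60 = 1.87.
delta = 0.67/1.87 = 67/187.

67/187


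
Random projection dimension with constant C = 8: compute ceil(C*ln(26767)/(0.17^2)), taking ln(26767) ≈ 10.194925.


ln(26767) ≈ 10.194925.
eps^2 = 0.17^2 = 0.0289.
C*ln(N)/eps^2 ≈ 8*10.194925/0.0289 ≈ 2822.1246.
m = ceil(2822.1246) = 2823.

2823


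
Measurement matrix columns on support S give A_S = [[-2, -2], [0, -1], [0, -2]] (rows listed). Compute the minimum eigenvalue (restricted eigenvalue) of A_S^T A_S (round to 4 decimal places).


A_S^T A_S = [[4, 4], [4, 9]].
trace = 13.
det = 20.
disc = trace^2 - 4*det = 169 - 4*20 = 89.
sqrt(89) ≈ 9.433981.
lam_min = (13 - sqrt(89))/2 ≈ (13 - 9.433981)/2 = 1.7830095 ≈ 1.7830.

1.7830


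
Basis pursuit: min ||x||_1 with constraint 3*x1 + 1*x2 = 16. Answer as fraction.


Axis intercepts:
  x1 = 16/3, x2 = 0: L1 = 16/3
  x1 = 0, x2 = 16: L1 = 16
x* = (16/3, 0)
||x*||_1 = 16/3.

16/3


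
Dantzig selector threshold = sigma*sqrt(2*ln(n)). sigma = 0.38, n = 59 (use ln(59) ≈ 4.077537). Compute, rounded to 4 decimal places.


ln(59) ≈ 4.077537.
2*ln(n) ≈ 8.155074.
sqrt(2*ln(n)) ≈ sqrt(8.155074) ≈ 2.855709.
threshold ≈ 0.38*2.855709 = 1.08516942 ≈ 1.0852.

1.0852


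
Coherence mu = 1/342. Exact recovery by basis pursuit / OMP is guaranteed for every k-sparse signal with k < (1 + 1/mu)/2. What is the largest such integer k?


1/mu = 342.
1 + 1/mu = 343.
(1 + 1/mu)/2 = 171.5 is not an integer, so k_max = floor(171.5) = 171.

171


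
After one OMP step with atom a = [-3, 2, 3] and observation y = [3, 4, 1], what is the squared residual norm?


a^T a = 22.
a^T y = 2.
coeff = 2/22 = 1/11.
||r||^2 = 284/11.

284/11


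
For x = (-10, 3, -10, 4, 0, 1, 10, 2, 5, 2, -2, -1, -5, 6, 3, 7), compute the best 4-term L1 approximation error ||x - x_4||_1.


Sorted |x_i| descending: [10, 10, 10, 7, 6, 5, 5, 4, 3, 3, 2, 2, 2, 1, 1, 0]
Keep top 4: [10, 10, 10, 7]
Tail entries: [6, 5, 5, 4, 3, 3, 2, 2, 2, 1, 1, 0]
L1 error = sum of tail = 34.

34


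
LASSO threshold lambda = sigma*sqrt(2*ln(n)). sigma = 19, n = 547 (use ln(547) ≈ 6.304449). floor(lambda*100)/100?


ln(547) ≈ 6.304449.
2*ln(n) ≈ 12.608898.
sqrt(2*ln(n)) ≈ sqrt(12.608898) ≈ 3.550901.
lambda ≈ 19*3.550901 = 67.467119.
floor(lambda*100)/100 = 67.46.

67.46


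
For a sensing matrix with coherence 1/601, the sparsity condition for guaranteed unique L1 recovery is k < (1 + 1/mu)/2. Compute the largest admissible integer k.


1/mu = 601.
1 + 1/mu = 602.
(1 + 1/mu)/2 = 301 is an integer and the inequality is strict, so k_max = 301 - 1 = 300.

300


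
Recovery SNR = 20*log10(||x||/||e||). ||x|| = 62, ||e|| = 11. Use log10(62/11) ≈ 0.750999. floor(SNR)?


||x||/||e|| = 62/11.
log10(62/11) ≈ 0.750999.
20*log10(||x||/||e||) ≈ 20*0.750999 = 15.01998.
floor(15.01998) = 15.

15


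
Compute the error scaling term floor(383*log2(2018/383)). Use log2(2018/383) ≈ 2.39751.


log2(n/k) = log2(2018/383) ≈ 2.39751.
k*log2(n/k) ≈ 383*2.39751 = 918.24633.
floor(918.24633) = 918.

918


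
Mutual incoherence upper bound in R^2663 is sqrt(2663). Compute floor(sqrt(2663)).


51^2 = 2601 <= 2663 < 2704 = 52^2, so 51 <= sqrt(2663) < 52.
floor(sqrt(2663)) = 51.

51


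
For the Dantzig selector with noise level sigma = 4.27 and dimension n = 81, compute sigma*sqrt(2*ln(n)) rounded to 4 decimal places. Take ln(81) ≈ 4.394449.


ln(81) ≈ 4.394449.
2*ln(n) ≈ 8.788898.
sqrt(2*ln(n)) ≈ sqrt(8.788898) ≈ 2.964608.
threshold ≈ 4.27*2.964608 = 12.65887616 ≈ 12.6589.

12.6589


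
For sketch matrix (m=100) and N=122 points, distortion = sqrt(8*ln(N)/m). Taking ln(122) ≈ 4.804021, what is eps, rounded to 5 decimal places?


ln(122) ≈ 4.804021.
8*ln(N)/m ≈ 8*4.804021/100 ≈ 0.38432168.
eps = sqrt(0.38432168) ≈ 0.6199368 ≈ 0.61994.

0.61994


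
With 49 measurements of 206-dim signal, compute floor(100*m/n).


100*m/n = 100*49/206 ≈ 23.7864.
floor = 23.

23


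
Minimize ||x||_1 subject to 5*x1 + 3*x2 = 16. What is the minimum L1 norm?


Axis intercepts:
  x1 = 16/5, x2 = 0: L1 = 16/5
  x1 = 0, x2 = 16/3: L1 = 16/3
x* = (16/5, 0)
||x*||_1 = 16/5.

16/5


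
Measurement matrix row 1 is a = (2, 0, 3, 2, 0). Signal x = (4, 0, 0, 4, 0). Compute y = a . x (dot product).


Non-zero terms: ['2*4', '2*4']
Products: [8, 8]
y = sum = 16.

16


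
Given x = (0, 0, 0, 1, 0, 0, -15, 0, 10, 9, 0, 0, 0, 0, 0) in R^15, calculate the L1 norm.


Non-zero entries: [(3, 1), (6, -15), (8, 10), (9, 9)]
Absolute values: [1, 15, 10, 9]
||x||_1 = sum = 35.

35


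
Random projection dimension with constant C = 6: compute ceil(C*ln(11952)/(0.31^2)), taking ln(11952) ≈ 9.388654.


ln(11952) ≈ 9.388654.
eps^2 = 0.31^2 = 0.0961.
C*ln(N)/eps^2 ≈ 6*9.388654/0.0961 ≈ 586.1803.
m = ceil(586.1803) = 587.

587


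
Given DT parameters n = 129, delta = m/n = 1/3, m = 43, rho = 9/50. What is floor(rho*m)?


m = 1/3*129 = 43.
rho = 9/50.
rho*m = 9/50*43 = 7.74.
k = floor(7.74) = 7.

7


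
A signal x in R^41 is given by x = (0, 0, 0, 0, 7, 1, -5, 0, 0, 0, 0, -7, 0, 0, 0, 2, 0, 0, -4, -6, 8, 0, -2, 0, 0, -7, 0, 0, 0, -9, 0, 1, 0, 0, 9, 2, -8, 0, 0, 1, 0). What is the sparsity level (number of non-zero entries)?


Non-zero positions: [4, 5, 6, 11, 15, 18, 19, 20, 22, 25, 29, 31, 34, 35, 36, 39].
Sparsity = 16.

16


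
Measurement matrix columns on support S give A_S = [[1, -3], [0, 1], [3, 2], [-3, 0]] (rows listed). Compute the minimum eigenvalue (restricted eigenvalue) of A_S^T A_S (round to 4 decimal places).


A_S^T A_S = [[19, 3], [3, 14]].
trace = 33.
det = 257.
disc = trace^2 - 4*det = 1089 - 4*257 = 61.
sqrt(61) ≈ 7.810250.
lam_min = (33 - sqrt(61))/2 ≈ (33 - 7.810250)/2 = 12.594875 ≈ 12.5949.

12.5949


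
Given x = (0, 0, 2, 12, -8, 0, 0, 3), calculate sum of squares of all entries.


Non-zero entries: [(2, 2), (3, 12), (4, -8), (7, 3)]
Squares: [4, 144, 64, 9]
||x||_2^2 = sum = 221.

221


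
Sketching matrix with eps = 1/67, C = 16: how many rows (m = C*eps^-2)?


1/eps = 67.
(1/eps)^2 = 4489.
m = 16*4489 = 71824.

71824


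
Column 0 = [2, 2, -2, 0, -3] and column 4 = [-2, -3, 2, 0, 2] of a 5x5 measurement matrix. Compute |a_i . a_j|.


Inner product: 2*-2 + 2*-3 + -2*2 + 0*0 + -3*2
Products: [-4, -6, -4, 0, -6]
Sum = -20.
|dot| = 20.

20


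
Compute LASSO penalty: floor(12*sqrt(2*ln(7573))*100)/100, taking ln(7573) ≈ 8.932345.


ln(7573) ≈ 8.932345.
2*ln(n) ≈ 17.86469.
sqrt(2*ln(n)) ≈ sqrt(17.86469) ≈ 4.226664.
lambda ≈ 12*4.226664 = 50.719968.
floor(lambda*100)/100 = 50.71.

50.71


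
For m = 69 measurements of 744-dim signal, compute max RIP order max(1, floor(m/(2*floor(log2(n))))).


floor(log2(744)) = 9.
2*9 = 18.
m/(2*floor(log2(n))) = 69/18 ≈ 3.8333.
floor = 3.
k = max(1, 3) = 3.

3


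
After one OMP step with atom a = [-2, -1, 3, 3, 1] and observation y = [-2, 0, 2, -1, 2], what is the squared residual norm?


a^T a = 24.
a^T y = 9.
coeff = 9/24 = 3/8.
||r||^2 = 77/8.

77/8


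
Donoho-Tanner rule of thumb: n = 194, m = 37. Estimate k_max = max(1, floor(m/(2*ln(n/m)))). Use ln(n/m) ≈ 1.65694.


n/m = 194/37.
ln(n/m) ≈ 1.65694.
2*ln(n/m) ≈ 3.31388.
m/(2*ln(n/m)) ≈ 37/3.31388 ≈ 11.1652.
floor = 11.
k_max = max(1, 11) = 11.

11


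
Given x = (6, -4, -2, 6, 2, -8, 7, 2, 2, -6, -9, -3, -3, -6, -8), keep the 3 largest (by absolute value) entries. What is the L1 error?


Sorted |x_i| descending: [9, 8, 8, 7, 6, 6, 6, 6, 4, 3, 3, 2, 2, 2, 2]
Keep top 3: [9, 8, 8]
Tail entries: [7, 6, 6, 6, 6, 4, 3, 3, 2, 2, 2, 2]
L1 error = sum of tail = 49.

49


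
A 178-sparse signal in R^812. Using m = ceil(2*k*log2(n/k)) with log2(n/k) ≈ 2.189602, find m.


log2(n/k) = log2(812/178) ≈ 2.189602.
2*k*log2(n/k) ≈ 2*178*2.189602 = 779.498312.
m = ceil(779.498312) = 780.

780


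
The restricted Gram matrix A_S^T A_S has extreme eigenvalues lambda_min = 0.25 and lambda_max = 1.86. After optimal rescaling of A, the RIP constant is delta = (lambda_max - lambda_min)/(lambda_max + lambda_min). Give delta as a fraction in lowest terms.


lambda_max - lambda_min = 1.86 - 0.25 = 1.61.
lambda_max + lambda_min = 1.86 + 0.25 = 2.11.
delta = 1.61/2.11 = 161/211.

161/211


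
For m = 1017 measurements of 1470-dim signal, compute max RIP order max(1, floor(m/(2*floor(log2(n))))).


floor(log2(1470)) = 10.
2*10 = 20.
m/(2*floor(log2(n))) = 1017/20 ≈ 50.85.
floor = 50.
k = max(1, 50) = 50.

50


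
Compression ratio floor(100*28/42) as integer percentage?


100*m/n = 100*28/42 ≈ 66.6667.
floor = 66.

66


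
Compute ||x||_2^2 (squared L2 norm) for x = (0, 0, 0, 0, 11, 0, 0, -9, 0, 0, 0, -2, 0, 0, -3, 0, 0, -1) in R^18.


Non-zero entries: [(4, 11), (7, -9), (11, -2), (14, -3), (17, -1)]
Squares: [121, 81, 4, 9, 1]
||x||_2^2 = sum = 216.

216


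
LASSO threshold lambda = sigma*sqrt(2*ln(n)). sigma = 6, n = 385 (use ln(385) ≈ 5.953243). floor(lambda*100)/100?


ln(385) ≈ 5.953243.
2*ln(n) ≈ 11.906486.
sqrt(2*ln(n)) ≈ sqrt(11.906486) ≈ 3.450578.
lambda ≈ 6*3.450578 = 20.703468.
floor(lambda*100)/100 = 20.70.

20.70


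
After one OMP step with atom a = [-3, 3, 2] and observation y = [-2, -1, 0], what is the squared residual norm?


a^T a = 22.
a^T y = 3.
coeff = 3/22 = 3/22.
||r||^2 = 101/22.

101/22


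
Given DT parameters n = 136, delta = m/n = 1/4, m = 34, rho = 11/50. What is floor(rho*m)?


m = 1/4*136 = 34.
rho = 11/50.
rho*m = 11/50*34 = 7.48.
k = floor(7.48) = 7.

7


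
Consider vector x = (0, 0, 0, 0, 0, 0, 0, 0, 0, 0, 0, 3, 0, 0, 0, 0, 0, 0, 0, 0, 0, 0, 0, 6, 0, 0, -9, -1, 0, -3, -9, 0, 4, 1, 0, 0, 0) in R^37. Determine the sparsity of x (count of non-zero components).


Non-zero positions: [11, 23, 26, 27, 29, 30, 32, 33].
Sparsity = 8.

8


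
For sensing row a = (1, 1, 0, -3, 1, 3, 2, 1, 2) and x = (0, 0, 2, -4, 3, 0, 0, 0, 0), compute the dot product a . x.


Non-zero terms: ['0*2', '-3*-4', '1*3']
Products: [0, 12, 3]
y = sum = 15.

15


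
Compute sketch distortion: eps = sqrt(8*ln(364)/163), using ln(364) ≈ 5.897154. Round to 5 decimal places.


ln(364) ≈ 5.897154.
8*ln(N)/m ≈ 8*5.897154/163 ≈ 0.28943087.
eps = sqrt(0.28943087) ≈ 0.5379878 ≈ 0.53799.

0.53799


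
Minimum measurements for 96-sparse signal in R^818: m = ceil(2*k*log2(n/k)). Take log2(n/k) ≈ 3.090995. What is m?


log2(n/k) = log2(818/96) ≈ 3.090995.
2*k*log2(n/k) ≈ 2*96*3.090995 = 593.47104.
m = ceil(593.47104) = 594.

594


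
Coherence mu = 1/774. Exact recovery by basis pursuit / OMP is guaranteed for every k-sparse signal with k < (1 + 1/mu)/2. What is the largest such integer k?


1/mu = 774.
1 + 1/mu = 775.
(1 + 1/mu)/2 = 387.5 is not an integer, so k_max = floor(387.5) = 387.

387


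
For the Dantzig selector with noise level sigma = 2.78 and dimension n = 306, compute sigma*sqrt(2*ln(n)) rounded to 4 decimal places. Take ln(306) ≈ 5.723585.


ln(306) ≈ 5.723585.
2*ln(n) ≈ 11.44717.
sqrt(2*ln(n)) ≈ sqrt(11.44717) ≈ 3.383367.
threshold ≈ 2.78*3.383367 = 9.40576026 ≈ 9.4058.

9.4058


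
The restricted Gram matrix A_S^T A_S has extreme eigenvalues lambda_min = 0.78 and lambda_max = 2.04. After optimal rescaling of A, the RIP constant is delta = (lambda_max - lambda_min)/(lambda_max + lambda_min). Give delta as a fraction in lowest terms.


lambda_max - lambda_min = 2.04 - 0.78 = 1.26.
lambda_max + lambda_min = 2.04 + 0.78 = 2.82.
delta = 1.26/2.82 = 126/282 = 21/47.

21/47


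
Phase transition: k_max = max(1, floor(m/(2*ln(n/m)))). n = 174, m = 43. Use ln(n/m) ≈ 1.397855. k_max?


n/m = 174/43.
ln(n/m) ≈ 1.397855.
2*ln(n/m) ≈ 2.79571.
m/(2*ln(n/m)) ≈ 43/2.79571 ≈ 15.3807.
floor = 15.
k_max = max(1, 15) = 15.

15


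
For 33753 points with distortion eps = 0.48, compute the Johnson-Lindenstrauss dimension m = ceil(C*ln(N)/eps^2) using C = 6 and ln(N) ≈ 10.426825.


ln(33753) ≈ 10.426825.
eps^2 = 0.48^2 = 0.2304.
C*ln(N)/eps^2 ≈ 6*10.426825/0.2304 ≈ 271.5319.
m = ceil(271.5319) = 272.

272


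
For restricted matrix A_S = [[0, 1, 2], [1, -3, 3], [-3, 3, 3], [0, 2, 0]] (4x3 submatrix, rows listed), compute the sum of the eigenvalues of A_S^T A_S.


Sum of eigenvalues of A_S^T A_S = trace(A_S^T A_S) = sum of squared column norms of A_S.
A_S^T A_S diagonal: [10, 23, 22].
trace = 10 + 23 + 22 = 55.

55


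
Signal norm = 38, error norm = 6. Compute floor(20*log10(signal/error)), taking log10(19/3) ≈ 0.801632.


||x||/||e|| = 38/6 = 19/3.
log10(19/3) ≈ 0.801632.
20*log10(||x||/||e||) ≈ 20*0.801632 = 16.03264.
floor(16.03264) = 16.

16


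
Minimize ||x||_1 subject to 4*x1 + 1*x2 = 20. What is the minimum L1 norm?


Axis intercepts:
  x1 = 5, x2 = 0: L1 = 5
  x1 = 0, x2 = 20: L1 = 20
x* = (5, 0)
||x*||_1 = 5.

5


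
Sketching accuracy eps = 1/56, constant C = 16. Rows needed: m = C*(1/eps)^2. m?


1/eps = 56.
(1/eps)^2 = 3136.
m = 16*3136 = 50176.

50176
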